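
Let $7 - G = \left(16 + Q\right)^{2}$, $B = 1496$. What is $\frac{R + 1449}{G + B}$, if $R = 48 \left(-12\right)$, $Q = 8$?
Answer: $\frac{97}{103} \approx 0.94175$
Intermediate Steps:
$G = -569$ ($G = 7 - \left(16 + 8\right)^{2} = 7 - 24^{2} = 7 - 576 = -569$)
$R = -576$
$\frac{R + 1449}{G + B} = \frac{-576 + 1449}{-569 + 1496} = \frac{873}{927} = 873 \cdot \frac{1}{927} = \frac{97}{103}$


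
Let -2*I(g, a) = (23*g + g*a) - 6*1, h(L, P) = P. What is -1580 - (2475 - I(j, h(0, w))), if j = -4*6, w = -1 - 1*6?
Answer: -3860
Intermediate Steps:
w = -7 (w = -1 - 6 = -7)
j = -24
I(g, a) = 3 - 23*g/2 - a*g/2 (I(g, a) = -((23*g + g*a) - 6*1)/2 = -((23*g + a*g) - 6)/2 = -(-6 + 23*g + a*g)/2 = 3 - 23*g/2 - a*g/2)
-1580 - (2475 - I(j, h(0, w))) = -1580 - (2475 - (3 - 23/2*(-24) - 1/2*(-7)*(-24))) = -1580 - (2475 - (3 + 276 - 84)) = -1580 - (2475 - 1*195) = -1580 - (2475 - 195) = -1580 - 1*2280 = -1580 - 2280 = -3860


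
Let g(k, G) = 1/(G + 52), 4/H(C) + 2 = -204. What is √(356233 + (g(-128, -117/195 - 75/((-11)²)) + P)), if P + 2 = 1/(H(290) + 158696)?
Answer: 4*√350911048387632808875570561/125543041323 ≈ 596.85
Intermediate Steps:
H(C) = -2/103 (H(C) = 4/(-2 - 204) = 4/(-206) = 4*(-1/206) = -2/103)
P = -32691269/16345686 (P = -2 + 1/(-2/103 + 158696) = -2 + 1/(16345686/103) = -2 + 103/16345686 = -32691269/16345686 ≈ -2.0000)
g(k, G) = 1/(52 + G)
√(356233 + (g(-128, -117/195 - 75/((-11)²)) + P)) = √(356233 + (1/(52 + (-117/195 - 75/((-11)²))) - 32691269/16345686)) = √(356233 + (1/(52 + (-117*1/195 - 75/121)) - 32691269/16345686)) = √(356233 + (1/(52 + (-⅗ - 75*1/121)) - 32691269/16345686)) = √(356233 + (1/(52 + (-⅗ - 75/121)) - 32691269/16345686)) = √(356233 + (1/(52 - 738/605) - 32691269/16345686)) = √(356233 + (1/(30722/605) - 32691269/16345686)) = √(356233 + (605/30722 - 32691269/16345686)) = √(356233 - 248613006547/125543041323) = √(44722325626609712/125543041323) = 4*√350911048387632808875570561/125543041323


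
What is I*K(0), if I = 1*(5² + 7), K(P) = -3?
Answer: -96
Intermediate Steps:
I = 32 (I = 1*(25 + 7) = 1*32 = 32)
I*K(0) = 32*(-3) = -96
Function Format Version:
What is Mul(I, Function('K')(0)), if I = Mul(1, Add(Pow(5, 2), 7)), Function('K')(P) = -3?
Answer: -96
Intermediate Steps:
I = 32 (I = Mul(1, Add(25, 7)) = Mul(1, 32) = 32)
Mul(I, Function('K')(0)) = Mul(32, -3) = -96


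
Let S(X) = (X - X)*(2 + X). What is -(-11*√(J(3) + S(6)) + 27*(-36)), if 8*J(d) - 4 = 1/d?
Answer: 972 + 11*√78/12 ≈ 980.10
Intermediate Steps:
S(X) = 0 (S(X) = 0*(2 + X) = 0)
J(d) = ½ + 1/(8*d)
-(-11*√(J(3) + S(6)) + 27*(-36)) = -(-11*√((⅛)*(1 + 4*3)/3 + 0) + 27*(-36)) = -(-11*√((⅛)*(⅓)*(1 + 12) + 0) - 972) = -(-11*√((⅛)*(⅓)*13 + 0) - 972) = -(-11*√(13/24 + 0) - 972) = -(-11*√78/12 - 972) = -(-972 - 11*√78/12) = 972 + 11*√78/12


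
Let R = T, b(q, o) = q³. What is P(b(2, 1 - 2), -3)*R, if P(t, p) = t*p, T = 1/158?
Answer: -12/79 ≈ -0.15190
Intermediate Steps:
T = 1/158 ≈ 0.0063291
R = 1/158 ≈ 0.0063291
P(t, p) = p*t
P(b(2, 1 - 2), -3)*R = -3*2³*(1/158) = -3*8*(1/158) = -24*1/158 = -12/79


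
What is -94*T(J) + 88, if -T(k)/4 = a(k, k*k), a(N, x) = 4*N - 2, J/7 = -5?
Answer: -53304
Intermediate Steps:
J = -35 (J = 7*(-5) = -35)
a(N, x) = -2 + 4*N
T(k) = 8 - 16*k (T(k) = -4*(-2 + 4*k) = 8 - 16*k)
-94*T(J) + 88 = -94*(8 - 16*(-35)) + 88 = -94*(8 + 560) + 88 = -94*568 + 88 = -53392 + 88 = -53304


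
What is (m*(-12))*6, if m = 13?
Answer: -936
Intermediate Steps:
(m*(-12))*6 = (13*(-12))*6 = -156*6 = -936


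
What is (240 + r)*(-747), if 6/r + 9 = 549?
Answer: -1792883/10 ≈ -1.7929e+5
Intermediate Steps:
r = 1/90 (r = 6/(-9 + 549) = 6/540 = 6*(1/540) = 1/90 ≈ 0.011111)
(240 + r)*(-747) = (240 + 1/90)*(-747) = (21601/90)*(-747) = -1792883/10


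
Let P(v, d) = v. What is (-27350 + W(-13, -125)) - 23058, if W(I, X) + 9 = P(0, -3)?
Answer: -50417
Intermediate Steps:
W(I, X) = -9 (W(I, X) = -9 + 0 = -9)
(-27350 + W(-13, -125)) - 23058 = (-27350 - 9) - 23058 = -27359 - 23058 = -50417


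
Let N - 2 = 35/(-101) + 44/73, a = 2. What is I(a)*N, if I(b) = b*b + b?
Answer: 99810/7373 ≈ 13.537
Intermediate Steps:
N = 16635/7373 (N = 2 + (35/(-101) + 44/73) = 2 + (35*(-1/101) + 44*(1/73)) = 2 + (-35/101 + 44/73) = 2 + 1889/7373 = 16635/7373 ≈ 2.2562)
I(b) = b + b**2 (I(b) = b**2 + b = b + b**2)
I(a)*N = (2*(1 + 2))*(16635/7373) = (2*3)*(16635/7373) = 6*(16635/7373) = 99810/7373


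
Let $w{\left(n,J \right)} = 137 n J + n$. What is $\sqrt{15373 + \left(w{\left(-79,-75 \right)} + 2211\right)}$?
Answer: $\sqrt{829230} \approx 910.62$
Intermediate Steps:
$w{\left(n,J \right)} = n + 137 J n$ ($w{\left(n,J \right)} = 137 J n + n = n + 137 J n$)
$\sqrt{15373 + \left(w{\left(-79,-75 \right)} + 2211\right)} = \sqrt{15373 - \left(-2211 + 79 \left(1 + 137 \left(-75\right)\right)\right)} = \sqrt{15373 - \left(-2211 + 79 \left(1 - 10275\right)\right)} = \sqrt{15373 + \left(\left(-79\right) \left(-10274\right) + 2211\right)} = \sqrt{15373 + \left(811646 + 2211\right)} = \sqrt{15373 + 813857} = \sqrt{829230}$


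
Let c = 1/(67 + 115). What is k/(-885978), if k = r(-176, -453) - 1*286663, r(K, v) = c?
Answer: 52172665/161247996 ≈ 0.32356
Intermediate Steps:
c = 1/182 ≈ 0.0054945
r(K, v) = 1/182
k = -52172665/182 (k = 1/182 - 1*286663 = 1/182 - 286663 = -52172665/182 ≈ -2.8666e+5)
k/(-885978) = -52172665/182/(-885978) = -52172665/182*(-1/885978) = 52172665/161247996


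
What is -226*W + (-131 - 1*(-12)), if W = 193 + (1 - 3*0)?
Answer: -43963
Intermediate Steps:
W = 194 (W = 193 + (1 + 0) = 193 + 1 = 194)
-226*W + (-131 - 1*(-12)) = -226*194 + (-131 - 1*(-12)) = -43844 + (-131 + 12) = -43844 - 119 = -43963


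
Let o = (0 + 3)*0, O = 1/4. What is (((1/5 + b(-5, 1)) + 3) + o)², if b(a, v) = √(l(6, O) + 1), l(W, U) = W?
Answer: 431/25 + 32*√7/5 ≈ 34.173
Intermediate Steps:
O = ¼ ≈ 0.25000
b(a, v) = √7 (b(a, v) = √(6 + 1) = √7)
o = 0 (o = 3*0 = 0)
(((1/5 + b(-5, 1)) + 3) + o)² = (((1/5 + √7) + 3) + 0)² = (((⅕ + √7) + 3) + 0)² = ((16/5 + √7) + 0)² = (16/5 + √7)²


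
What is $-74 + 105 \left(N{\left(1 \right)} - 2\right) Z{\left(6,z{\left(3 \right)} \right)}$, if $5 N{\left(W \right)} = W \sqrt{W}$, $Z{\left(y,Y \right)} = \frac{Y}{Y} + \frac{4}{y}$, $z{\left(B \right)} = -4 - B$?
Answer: $-389$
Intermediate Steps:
$Z{\left(y,Y \right)} = 1 + \frac{4}{y}$
$N{\left(W \right)} = \frac{W^{\frac{3}{2}}}{5}$ ($N{\left(W \right)} = \frac{W \sqrt{W}}{5} = \frac{W^{\frac{3}{2}}}{5}$)
$-74 + 105 \left(N{\left(1 \right)} - 2\right) Z{\left(6,z{\left(3 \right)} \right)} = -74 + 105 \left(\frac{1^{\frac{3}{2}}}{5} - 2\right) \frac{4 + 6}{6} = -74 + 105 \left(\frac{1}{5} \cdot 1 - 2\right) \frac{1}{6} \cdot 10 = -74 + 105 \left(\frac{1}{5} - 2\right) \frac{5}{3} = -74 + 105 \left(\left(- \frac{9}{5}\right) \frac{5}{3}\right) = -74 + 105 \left(-3\right) = -74 - 315 = -389$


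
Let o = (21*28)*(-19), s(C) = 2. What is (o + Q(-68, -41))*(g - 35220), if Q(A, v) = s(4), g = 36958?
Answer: -19413460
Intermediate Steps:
Q(A, v) = 2
o = -11172 (o = 588*(-19) = -11172)
(o + Q(-68, -41))*(g - 35220) = (-11172 + 2)*(36958 - 35220) = -11170*1738 = -19413460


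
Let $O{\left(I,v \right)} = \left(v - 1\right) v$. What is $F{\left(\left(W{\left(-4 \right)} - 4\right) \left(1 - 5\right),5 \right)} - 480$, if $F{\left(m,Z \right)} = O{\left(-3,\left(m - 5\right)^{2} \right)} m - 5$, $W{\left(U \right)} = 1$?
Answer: $27739$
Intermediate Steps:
$O{\left(I,v \right)} = v \left(-1 + v\right)$ ($O{\left(I,v \right)} = \left(-1 + v\right) v = v \left(-1 + v\right)$)
$F{\left(m,Z \right)} = -5 + m \left(-5 + m\right)^{2} \left(-1 + \left(-5 + m\right)^{2}\right)$ ($F{\left(m,Z \right)} = \left(m - 5\right)^{2} \left(-1 + \left(m - 5\right)^{2}\right) m - 5 = \left(-5 + m\right)^{2} \left(-1 + \left(-5 + m\right)^{2}\right) m - 5 = m \left(-5 + m\right)^{2} \left(-1 + \left(-5 + m\right)^{2}\right) - 5 = -5 + m \left(-5 + m\right)^{2} \left(-1 + \left(-5 + m\right)^{2}\right)$)
$F{\left(\left(W{\left(-4 \right)} - 4\right) \left(1 - 5\right),5 \right)} - 480 = \left(-5 + \left(1 - 4\right) \left(1 - 5\right) \left(-5 + \left(1 - 4\right) \left(1 - 5\right)\right)^{2} \left(-1 + \left(-5 + \left(1 - 4\right) \left(1 - 5\right)\right)^{2}\right)\right) - 480 = \left(-5 + \left(-3\right) \left(-4\right) \left(-5 - -12\right)^{2} \left(-1 + \left(-5 - -12\right)^{2}\right)\right) - 480 = \left(-5 + 12 \left(-5 + 12\right)^{2} \left(-1 + \left(-5 + 12\right)^{2}\right)\right) - 480 = \left(-5 + 12 \cdot 7^{2} \left(-1 + 7^{2}\right)\right) - 480 = \left(-5 + 12 \cdot 49 \left(-1 + 49\right)\right) - 480 = \left(-5 + 12 \cdot 49 \cdot 48\right) - 480 = \left(-5 + 28224\right) - 480 = 28219 - 480 = 27739$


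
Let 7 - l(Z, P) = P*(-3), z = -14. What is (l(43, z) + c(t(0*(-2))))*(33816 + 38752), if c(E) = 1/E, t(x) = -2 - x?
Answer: -2576164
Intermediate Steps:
l(Z, P) = 7 + 3*P (l(Z, P) = 7 - P*(-3) = 7 - (-3)*P = 7 + 3*P)
(l(43, z) + c(t(0*(-2))))*(33816 + 38752) = ((7 + 3*(-14)) + 1/(-2 - 0*(-2)))*(33816 + 38752) = ((7 - 42) + 1/(-2 - 1*0))*72568 = (-35 + 1/(-2 + 0))*72568 = (-35 + 1/(-2))*72568 = (-35 - ½)*72568 = -71/2*72568 = -2576164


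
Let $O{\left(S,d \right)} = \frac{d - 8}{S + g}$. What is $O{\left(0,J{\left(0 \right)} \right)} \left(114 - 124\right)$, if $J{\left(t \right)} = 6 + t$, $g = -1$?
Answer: $-20$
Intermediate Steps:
$O{\left(S,d \right)} = \frac{-8 + d}{-1 + S}$ ($O{\left(S,d \right)} = \frac{d - 8}{S - 1} = \frac{-8 + d}{-1 + S}$)
$O{\left(0,J{\left(0 \right)} \right)} \left(114 - 124\right) = \frac{-8 + \left(6 + 0\right)}{-1 + 0} \left(114 - 124\right) = \frac{-8 + 6}{-1} \left(-10\right) = \left(-1\right) \left(-2\right) \left(-10\right) = 2 \left(-10\right) = -20$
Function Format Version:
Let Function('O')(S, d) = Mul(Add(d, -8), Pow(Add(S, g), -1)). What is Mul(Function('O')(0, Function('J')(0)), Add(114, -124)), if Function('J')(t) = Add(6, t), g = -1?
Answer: -20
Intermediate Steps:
Function('O')(S, d) = Mul(Pow(Add(-1, S), -1), Add(-8, d)) (Function('O')(S, d) = Mul(Add(d, -8), Pow(Add(S, -1), -1)) = Mul(Add(-8, d), Pow(Add(-1, S), -1)) = Mul(Pow(Add(-1, S), -1), Add(-8, d)))
Mul(Function('O')(0, Function('J')(0)), Add(114, -124)) = Mul(Mul(Pow(Add(-1, 0), -1), Add(-8, Add(6, 0))), Add(114, -124)) = Mul(Mul(Pow(-1, -1), Add(-8, 6)), -10) = Mul(Mul(-1, -2), -10) = Mul(2, -10) = -20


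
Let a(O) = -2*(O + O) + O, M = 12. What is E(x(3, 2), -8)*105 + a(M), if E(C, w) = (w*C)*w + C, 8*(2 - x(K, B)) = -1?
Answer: 115737/8 ≈ 14467.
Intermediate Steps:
x(K, B) = 17/8 (x(K, B) = 2 - ⅛*(-1) = 2 + ⅛ = 17/8)
E(C, w) = C + C*w² (E(C, w) = (C*w)*w + C = C*w² + C = C + C*w²)
a(O) = -3*O (a(O) = -4*O + O = -3*O)
E(x(3, 2), -8)*105 + a(M) = (17*(1 + (-8)²)/8)*105 - 3*12 = (17*(1 + 64)/8)*105 - 36 = ((17/8)*65)*105 - 36 = (1105/8)*105 - 36 = 116025/8 - 36 = 115737/8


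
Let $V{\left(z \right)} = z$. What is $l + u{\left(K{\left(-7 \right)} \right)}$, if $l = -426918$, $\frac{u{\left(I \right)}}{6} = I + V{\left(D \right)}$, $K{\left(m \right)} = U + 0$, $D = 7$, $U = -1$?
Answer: $-426882$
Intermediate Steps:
$K{\left(m \right)} = -1$ ($K{\left(m \right)} = -1 + 0 = -1$)
$u{\left(I \right)} = 42 + 6 I$ ($u{\left(I \right)} = 6 \left(I + 7\right) = 6 \left(7 + I\right) = 42 + 6 I$)
$l + u{\left(K{\left(-7 \right)} \right)} = -426918 + \left(42 + 6 \left(-1\right)\right) = -426918 + \left(42 - 6\right) = -426918 + 36 = -426882$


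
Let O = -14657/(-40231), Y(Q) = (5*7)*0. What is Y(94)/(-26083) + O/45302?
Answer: 14657/1822544762 ≈ 8.0421e-6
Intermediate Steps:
Y(Q) = 0 (Y(Q) = 35*0 = 0)
O = 14657/40231 (O = -14657*(-1/40231) = 14657/40231 ≈ 0.36432)
Y(94)/(-26083) + O/45302 = 0/(-26083) + (14657/40231)/45302 = 0*(-1/26083) + (14657/40231)*(1/45302) = 0 + 14657/1822544762 = 14657/1822544762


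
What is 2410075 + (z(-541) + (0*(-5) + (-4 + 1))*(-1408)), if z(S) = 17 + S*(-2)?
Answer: 2415398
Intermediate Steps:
z(S) = 17 - 2*S
2410075 + (z(-541) + (0*(-5) + (-4 + 1))*(-1408)) = 2410075 + ((17 - 2*(-541)) + (0*(-5) + (-4 + 1))*(-1408)) = 2410075 + ((17 + 1082) + (0 - 3)*(-1408)) = 2410075 + (1099 - 3*(-1408)) = 2410075 + (1099 + 4224) = 2410075 + 5323 = 2415398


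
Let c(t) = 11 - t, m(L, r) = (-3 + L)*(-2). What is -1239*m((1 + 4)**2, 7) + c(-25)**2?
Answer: 55812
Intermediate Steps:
m(L, r) = 6 - 2*L
-1239*m((1 + 4)**2, 7) + c(-25)**2 = -1239*(6 - 2*(1 + 4)**2) + (11 - 1*(-25))**2 = -1239*(6 - 2*5**2) + (11 + 25)**2 = -1239*(6 - 2*25) + 36**2 = -1239*(6 - 50) + 1296 = -1239*(-44) + 1296 = 54516 + 1296 = 55812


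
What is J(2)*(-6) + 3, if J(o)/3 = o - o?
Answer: 3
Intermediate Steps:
J(o) = 0 (J(o) = 3*(o - o) = 3*0 = 0)
J(2)*(-6) + 3 = 0*(-6) + 3 = 0 + 3 = 3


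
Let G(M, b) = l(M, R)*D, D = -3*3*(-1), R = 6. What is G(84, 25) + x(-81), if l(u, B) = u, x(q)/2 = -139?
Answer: 478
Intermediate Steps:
x(q) = -278 (x(q) = 2*(-139) = -278)
D = 9 (D = -9*(-1) = 9)
G(M, b) = 9*M (G(M, b) = M*9 = 9*M)
G(84, 25) + x(-81) = 9*84 - 278 = 756 - 278 = 478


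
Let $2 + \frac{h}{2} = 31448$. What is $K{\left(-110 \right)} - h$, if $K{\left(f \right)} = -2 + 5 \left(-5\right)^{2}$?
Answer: $-62769$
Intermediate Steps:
$h = 62892$ ($h = -4 + 2 \cdot 31448 = -4 + 62896 = 62892$)
$K{\left(f \right)} = 123$ ($K{\left(f \right)} = -2 + 5 \cdot 25 = -2 + 125 = 123$)
$K{\left(-110 \right)} - h = 123 - 62892 = -62769$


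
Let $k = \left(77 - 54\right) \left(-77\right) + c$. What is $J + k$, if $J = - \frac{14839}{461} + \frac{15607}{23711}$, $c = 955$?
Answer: $- \frac{9264161838}{10930771} \approx -847.53$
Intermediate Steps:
$J = - \frac{344652702}{10930771}$ ($J = \left(-14839\right) \frac{1}{461} + 15607 \cdot \frac{1}{23711} = - \frac{14839}{461} + \frac{15607}{23711} = - \frac{344652702}{10930771} \approx -31.531$)
$k = -816$ ($k = \left(77 - 54\right) \left(-77\right) + 955 = 23 \left(-77\right) + 955 = -1771 + 955 = -816$)
$J + k = - \frac{344652702}{10930771} - 816 = - \frac{9264161838}{10930771}$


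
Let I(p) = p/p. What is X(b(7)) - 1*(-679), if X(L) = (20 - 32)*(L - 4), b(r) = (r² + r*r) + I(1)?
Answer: -461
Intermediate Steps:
I(p) = 1
b(r) = 1 + 2*r² (b(r) = (r² + r*r) + 1 = (r² + r²) + 1 = 2*r² + 1 = 1 + 2*r²)
X(L) = 48 - 12*L (X(L) = -12*(-4 + L) = 48 - 12*L)
X(b(7)) - 1*(-679) = (48 - 12*(1 + 2*7²)) - 1*(-679) = (48 - 12*(1 + 2*49)) + 679 = (48 - 12*(1 + 98)) + 679 = (48 - 12*99) + 679 = (48 - 1188) + 679 = -1140 + 679 = -461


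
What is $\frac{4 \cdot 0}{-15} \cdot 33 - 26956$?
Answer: $-26956$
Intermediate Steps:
$\frac{4 \cdot 0}{-15} \cdot 33 - 26956 = \left(- \frac{1}{15}\right) 0 \cdot 33 - 26956 = 0 \cdot 33 - 26956 = 0 - 26956 = -26956$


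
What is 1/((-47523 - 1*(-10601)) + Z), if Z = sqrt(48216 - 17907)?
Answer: -36922/1363203775 - sqrt(30309)/1363203775 ≈ -2.7212e-5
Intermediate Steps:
Z = sqrt(30309) ≈ 174.09
1/((-47523 - 1*(-10601)) + Z) = 1/((-47523 - 1*(-10601)) + sqrt(30309)) = 1/((-47523 + 10601) + sqrt(30309)) = 1/(-36922 + sqrt(30309))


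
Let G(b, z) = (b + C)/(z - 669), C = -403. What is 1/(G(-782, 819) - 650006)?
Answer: -10/6500139 ≈ -1.5384e-6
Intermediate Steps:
G(b, z) = (-403 + b)/(-669 + z) (G(b, z) = (b - 403)/(z - 669) = (-403 + b)/(-669 + z))
1/(G(-782, 819) - 650006) = 1/((-403 - 782)/(-669 + 819) - 650006) = 1/(-1185/150 - 650006) = 1/((1/150)*(-1185) - 650006) = 1/(-79/10 - 650006) = 1/(-6500139/10) = -10/6500139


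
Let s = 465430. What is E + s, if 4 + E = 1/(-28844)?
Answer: 13424747543/28844 ≈ 4.6543e+5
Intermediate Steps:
E = -115377/28844 (E = -4 + 1/(-28844) = -4 - 1/28844 = -115377/28844 ≈ -4.0000)
E + s = -115377/28844 + 465430 = 13424747543/28844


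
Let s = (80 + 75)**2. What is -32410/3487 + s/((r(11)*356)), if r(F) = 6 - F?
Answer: -28292995/1241372 ≈ -22.792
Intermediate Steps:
s = 24025 (s = 155**2 = 24025)
-32410/3487 + s/((r(11)*356)) = -32410/3487 + 24025/(((6 - 1*11)*356)) = -32410*1/3487 + 24025/(((6 - 11)*356)) = -32410/3487 + 24025/((-5*356)) = -32410/3487 + 24025/(-1780) = -32410/3487 + 24025*(-1/1780) = -32410/3487 - 4805/356 = -28292995/1241372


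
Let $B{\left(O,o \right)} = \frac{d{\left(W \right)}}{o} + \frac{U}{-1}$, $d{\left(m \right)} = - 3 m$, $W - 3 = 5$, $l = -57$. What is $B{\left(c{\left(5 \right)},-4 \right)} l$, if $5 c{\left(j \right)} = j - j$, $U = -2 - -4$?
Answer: $-228$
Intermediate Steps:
$U = 2$ ($U = -2 + 4 = 2$)
$W = 8$ ($W = 3 + 5 = 8$)
$c{\left(j \right)} = 0$ ($c{\left(j \right)} = \frac{j - j}{5} = \frac{1}{5} \cdot 0 = 0$)
$B{\left(O,o \right)} = -2 - \frac{24}{o}$ ($B{\left(O,o \right)} = \frac{\left(-3\right) 8}{o} + \frac{2}{-1} = - \frac{24}{o} + 2 \left(-1\right) = - \frac{24}{o} - 2 = -2 - \frac{24}{o}$)
$B{\left(c{\left(5 \right)},-4 \right)} l = \left(-2 - \frac{24}{-4}\right) \left(-57\right) = \left(-2 - -6\right) \left(-57\right) = \left(-2 + 6\right) \left(-57\right) = 4 \left(-57\right) = -228$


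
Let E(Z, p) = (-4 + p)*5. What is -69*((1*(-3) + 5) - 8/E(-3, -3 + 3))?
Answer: -828/5 ≈ -165.60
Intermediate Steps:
E(Z, p) = -20 + 5*p
-69*((1*(-3) + 5) - 8/E(-3, -3 + 3)) = -69*((1*(-3) + 5) - 8/(-20 + 5*(-3 + 3))) = -69*((-3 + 5) - 8/(-20 + 5*0)) = -69*(2 - 8/(-20 + 0)) = -69*(2 - 8/(-20)) = -69*(2 - 8*(-1/20)) = -69*(2 + 2/5) = -69*12/5 = -828/5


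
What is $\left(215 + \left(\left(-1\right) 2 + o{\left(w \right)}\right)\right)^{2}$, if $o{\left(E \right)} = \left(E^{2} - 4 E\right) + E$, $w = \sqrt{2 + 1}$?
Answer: $46683 - 1296 \sqrt{3} \approx 44438.0$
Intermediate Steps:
$w = \sqrt{3} \approx 1.732$
$o{\left(E \right)} = E^{2} - 3 E$
$\left(215 + \left(\left(-1\right) 2 + o{\left(w \right)}\right)\right)^{2} = \left(215 + \left(\left(-1\right) 2 + \sqrt{3} \left(-3 + \sqrt{3}\right)\right)\right)^{2} = \left(215 + \left(-2 + \sqrt{3} \left(-3 + \sqrt{3}\right)\right)\right)^{2} = \left(213 + \sqrt{3} \left(-3 + \sqrt{3}\right)\right)^{2}$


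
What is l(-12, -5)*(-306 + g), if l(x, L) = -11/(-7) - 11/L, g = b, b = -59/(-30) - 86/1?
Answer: -257422/175 ≈ -1471.0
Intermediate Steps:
b = -2521/30 (b = -59*(-1/30) - 86*1 = 59/30 - 86 = -2521/30 ≈ -84.033)
g = -2521/30 ≈ -84.033
l(x, L) = 11/7 - 11/L (l(x, L) = -11*(-1/7) - 11/L = 11/7 - 11/L)
l(-12, -5)*(-306 + g) = (11/7 - 11/(-5))*(-306 - 2521/30) = (11/7 - 11*(-1/5))*(-11701/30) = (11/7 + 11/5)*(-11701/30) = (132/35)*(-11701/30) = -257422/175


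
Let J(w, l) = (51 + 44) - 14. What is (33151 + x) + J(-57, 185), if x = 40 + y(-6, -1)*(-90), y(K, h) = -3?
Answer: 33542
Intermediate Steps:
J(w, l) = 81 (J(w, l) = 95 - 14 = 81)
x = 310 (x = 40 - 3*(-90) = 40 + 270 = 310)
(33151 + x) + J(-57, 185) = (33151 + 310) + 81 = 33461 + 81 = 33542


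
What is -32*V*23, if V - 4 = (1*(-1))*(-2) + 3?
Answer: -6624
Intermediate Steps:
V = 9 (V = 4 + ((1*(-1))*(-2) + 3) = 4 + (-1*(-2) + 3) = 4 + (2 + 3) = 4 + 5 = 9)
-32*V*23 = -32*9*23 = -288*23 = -6624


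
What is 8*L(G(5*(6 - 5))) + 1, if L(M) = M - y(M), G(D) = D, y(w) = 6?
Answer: -7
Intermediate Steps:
L(M) = -6 + M (L(M) = M - 1*6 = M - 6 = -6 + M)
8*L(G(5*(6 - 5))) + 1 = 8*(-6 + 5*(6 - 5)) + 1 = 8*(-6 + 5*1) + 1 = 8*(-6 + 5) + 1 = 8*(-1) + 1 = -8 + 1 = -7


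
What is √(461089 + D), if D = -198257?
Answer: 4*√16427 ≈ 512.67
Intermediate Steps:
√(461089 + D) = √(461089 - 198257) = √262832 = 4*√16427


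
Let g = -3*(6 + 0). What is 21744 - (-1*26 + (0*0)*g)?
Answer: 21770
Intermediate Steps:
g = -18 (g = -3*6 = -18)
21744 - (-1*26 + (0*0)*g) = 21744 - (-1*26 + (0*0)*(-18)) = 21744 - (-26 + 0*(-18)) = 21744 - (-26 + 0) = 21744 - 1*(-26) = 21744 + 26 = 21770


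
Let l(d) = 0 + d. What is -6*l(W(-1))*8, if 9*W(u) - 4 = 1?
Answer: -80/3 ≈ -26.667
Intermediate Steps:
W(u) = 5/9 (W(u) = 4/9 + (⅑)*1 = 4/9 + ⅑ = 5/9)
l(d) = d
-6*l(W(-1))*8 = -6*5/9*8 = -10/3*8 = -80/3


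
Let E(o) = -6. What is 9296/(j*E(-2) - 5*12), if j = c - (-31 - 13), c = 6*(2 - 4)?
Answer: -332/9 ≈ -36.889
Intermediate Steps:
c = -12 (c = 6*(-2) = -12)
j = 32 (j = -12 - (-31 - 13) = -12 - 1*(-44) = -12 + 44 = 32)
9296/(j*E(-2) - 5*12) = 9296/(32*(-6) - 5*12) = 9296/(-192 - 60) = 9296/(-252) = 9296*(-1/252) = -332/9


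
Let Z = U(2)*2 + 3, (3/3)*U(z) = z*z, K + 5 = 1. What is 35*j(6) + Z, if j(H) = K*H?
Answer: -829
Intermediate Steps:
K = -4 (K = -5 + 1 = -4)
U(z) = z² (U(z) = z*z = z²)
j(H) = -4*H
Z = 11 (Z = 2²*2 + 3 = 4*2 + 3 = 8 + 3 = 11)
35*j(6) + Z = 35*(-4*6) + 11 = 35*(-24) + 11 = -840 + 11 = -829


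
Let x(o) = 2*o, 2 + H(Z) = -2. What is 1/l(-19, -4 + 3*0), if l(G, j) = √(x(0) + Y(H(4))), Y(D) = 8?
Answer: √2/4 ≈ 0.35355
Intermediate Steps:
H(Z) = -4 (H(Z) = -2 - 2 = -4)
l(G, j) = 2*√2 (l(G, j) = √(2*0 + 8) = √(0 + 8) = √8 = 2*√2)
1/l(-19, -4 + 3*0) = 1/(2*√2) = √2/4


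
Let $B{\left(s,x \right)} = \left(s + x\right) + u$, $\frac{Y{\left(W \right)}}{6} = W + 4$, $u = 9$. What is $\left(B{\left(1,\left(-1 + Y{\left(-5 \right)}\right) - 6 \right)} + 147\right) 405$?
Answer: $58320$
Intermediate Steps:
$Y{\left(W \right)} = 24 + 6 W$ ($Y{\left(W \right)} = 6 \left(W + 4\right) = 6 \left(4 + W\right) = 24 + 6 W$)
$B{\left(s,x \right)} = 9 + s + x$ ($B{\left(s,x \right)} = \left(s + x\right) + 9 = 9 + s + x$)
$\left(B{\left(1,\left(-1 + Y{\left(-5 \right)}\right) - 6 \right)} + 147\right) 405 = \left(\left(9 + 1 + \left(\left(-1 + \left(24 + 6 \left(-5\right)\right)\right) - 6\right)\right) + 147\right) 405 = \left(\left(9 + 1 + \left(\left(-1 + \left(24 - 30\right)\right) - 6\right)\right) + 147\right) 405 = \left(\left(9 + 1 - 13\right) + 147\right) 405 = \left(-3 + 147\right) 405 = 144 \cdot 405 = 58320$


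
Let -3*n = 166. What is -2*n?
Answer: 332/3 ≈ 110.67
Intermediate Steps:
n = -166/3 (n = -⅓*166 = -166/3 ≈ -55.333)
-2*n = -2*(-166/3) = 332/3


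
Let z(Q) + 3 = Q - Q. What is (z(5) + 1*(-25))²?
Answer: 784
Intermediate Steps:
z(Q) = -3 (z(Q) = -3 + (Q - Q) = -3 + 0 = -3)
(z(5) + 1*(-25))² = (-3 + 1*(-25))² = (-3 - 25)² = (-28)² = 784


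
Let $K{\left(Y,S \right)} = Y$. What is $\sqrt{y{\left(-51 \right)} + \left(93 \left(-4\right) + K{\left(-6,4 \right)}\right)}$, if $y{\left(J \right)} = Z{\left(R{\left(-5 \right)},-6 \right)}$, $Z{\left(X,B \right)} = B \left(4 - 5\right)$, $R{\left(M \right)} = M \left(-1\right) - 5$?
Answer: $2 i \sqrt{93} \approx 19.287 i$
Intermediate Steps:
$R{\left(M \right)} = -5 - M$ ($R{\left(M \right)} = - M - 5 = -5 - M$)
$Z{\left(X,B \right)} = - B$ ($Z{\left(X,B \right)} = B \left(-1\right) = - B$)
$y{\left(J \right)} = 6$ ($y{\left(J \right)} = \left(-1\right) \left(-6\right) = 6$)
$\sqrt{y{\left(-51 \right)} + \left(93 \left(-4\right) + K{\left(-6,4 \right)}\right)} = \sqrt{6 + \left(93 \left(-4\right) - 6\right)} = \sqrt{6 - 378} = \sqrt{-372} = 2 i \sqrt{93}$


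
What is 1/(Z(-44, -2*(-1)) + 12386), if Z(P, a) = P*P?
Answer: 1/14322 ≈ 6.9823e-5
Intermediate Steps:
Z(P, a) = P²
1/(Z(-44, -2*(-1)) + 12386) = 1/((-44)² + 12386) = 1/(1936 + 12386) = 1/14322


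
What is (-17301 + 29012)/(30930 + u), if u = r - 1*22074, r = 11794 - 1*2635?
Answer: 11711/18015 ≈ 0.65007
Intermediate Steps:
r = 9159 (r = 11794 - 2635 = 9159)
u = -12915 (u = 9159 - 1*22074 = 9159 - 22074 = -12915)
(-17301 + 29012)/(30930 + u) = (-17301 + 29012)/(30930 - 12915) = 11711/18015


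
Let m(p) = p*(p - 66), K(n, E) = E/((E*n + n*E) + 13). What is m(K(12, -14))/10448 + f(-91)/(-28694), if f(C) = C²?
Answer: -564693222051/1954831460878 ≈ -0.28887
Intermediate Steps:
K(n, E) = E/(13 + 2*E*n) (K(n, E) = E/((E*n + E*n) + 13) = E/(2*E*n + 13) = E/(13 + 2*E*n))
m(p) = p*(-66 + p)
m(K(12, -14))/10448 + f(-91)/(-28694) = ((-14/(13 + 2*(-14)*12))*(-66 - 14/(13 + 2*(-14)*12)))/10448 + (-91)²/(-28694) = ((-14/(13 - 336))*(-66 - 14/(13 - 336)))*(1/10448) + 8281*(-1/28694) = ((-14/(-323))*(-66 - 14/(-323)))*(1/10448) - 8281/28694 = ((-14*(-1/323))*(-66 - 14*(-1/323)))*(1/10448) - 8281/28694 = (14*(-66 + 14/323)/323)*(1/10448) - 8281/28694 = ((14/323)*(-21304/323))*(1/10448) - 8281/28694 = -298256/104329*1/10448 - 8281/28694 = -18641/68126837 - 8281/28694 = -564693222051/1954831460878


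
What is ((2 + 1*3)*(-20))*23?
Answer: -2300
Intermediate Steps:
((2 + 1*3)*(-20))*23 = ((2 + 3)*(-20))*23 = (5*(-20))*23 = -100*23 = -2300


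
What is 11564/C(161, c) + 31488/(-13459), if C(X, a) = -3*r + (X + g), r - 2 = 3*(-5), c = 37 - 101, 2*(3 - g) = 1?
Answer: 298527112/5450895 ≈ 54.767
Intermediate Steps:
g = 5/2 (g = 3 - 1/2*1 = 3 - 1/2 = 5/2 ≈ 2.5000)
c = -64
r = -13 (r = 2 + 3*(-5) = 2 - 15 = -13)
C(X, a) = 83/2 + X (C(X, a) = -3*(-13) + (X + 5/2) = 39 + (5/2 + X) = 83/2 + X)
11564/C(161, c) + 31488/(-13459) = 11564/(83/2 + 161) + 31488/(-13459) = 11564/(405/2) + 31488*(-1/13459) = 11564*(2/405) - 31488/13459 = 23128/405 - 31488/13459 = 298527112/5450895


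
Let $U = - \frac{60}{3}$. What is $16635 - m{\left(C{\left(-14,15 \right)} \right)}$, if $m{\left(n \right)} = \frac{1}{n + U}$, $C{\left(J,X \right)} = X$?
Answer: $\frac{83176}{5} \approx 16635.0$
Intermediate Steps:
$U = -20$ ($U = \left(-60\right) \frac{1}{3} = -20$)
$m{\left(n \right)} = \frac{1}{-20 + n}$ ($m{\left(n \right)} = \frac{1}{n - 20} = \frac{1}{-20 + n}$)
$16635 - m{\left(C{\left(-14,15 \right)} \right)} = 16635 - \frac{1}{-20 + 15} = 16635 - \frac{1}{-5} = 16635 - - \frac{1}{5} = 16635 + \frac{1}{5} = \frac{83176}{5}$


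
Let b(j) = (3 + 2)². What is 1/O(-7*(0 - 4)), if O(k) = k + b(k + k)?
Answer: 1/53 ≈ 0.018868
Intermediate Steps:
b(j) = 25 (b(j) = 5² = 25)
O(k) = 25 + k (O(k) = k + 25 = 25 + k)
1/O(-7*(0 - 4)) = 1/(25 - 7*(0 - 4)) = 1/(25 - 7*(-4)) = 1/(25 + 28) = 1/53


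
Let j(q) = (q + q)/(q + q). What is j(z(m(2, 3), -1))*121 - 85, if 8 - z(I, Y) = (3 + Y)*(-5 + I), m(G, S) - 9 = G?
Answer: 36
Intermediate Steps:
m(G, S) = 9 + G
z(I, Y) = 8 - (-5 + I)*(3 + Y) (z(I, Y) = 8 - (3 + Y)*(-5 + I) = 8 - (-5 + I)*(3 + Y))
j(q) = 1 (j(q) = (2*q)/((2*q)) = (2*q)*(1/(2*q)) = 1)
j(z(m(2, 3), -1))*121 - 85 = 1*121 - 85 = 121 - 85 = 36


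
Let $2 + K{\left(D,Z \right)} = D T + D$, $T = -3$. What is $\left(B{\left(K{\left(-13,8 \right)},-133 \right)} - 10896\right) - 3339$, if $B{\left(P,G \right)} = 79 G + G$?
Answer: $-24875$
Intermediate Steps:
$K{\left(D,Z \right)} = -2 - 2 D$ ($K{\left(D,Z \right)} = -2 + \left(D \left(-3\right) + D\right) = -2 + \left(- 3 D + D\right) = -2 - 2 D$)
$B{\left(P,G \right)} = 80 G$
$\left(B{\left(K{\left(-13,8 \right)},-133 \right)} - 10896\right) - 3339 = \left(80 \left(-133\right) - 10896\right) - 3339 = \left(-10640 - 10896\right) - 3339 = -21536 - 3339 = -24875$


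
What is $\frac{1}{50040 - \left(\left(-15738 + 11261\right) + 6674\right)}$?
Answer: $\frac{1}{47843} \approx 2.0902 \cdot 10^{-5}$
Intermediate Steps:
$\frac{1}{50040 - \left(\left(-15738 + 11261\right) + 6674\right)} = \frac{1}{50040 - \left(-4477 + 6674\right)} = \frac{1}{50040 - 2197} = \frac{1}{47843}$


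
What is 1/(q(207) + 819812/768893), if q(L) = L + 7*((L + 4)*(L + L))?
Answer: 768893/470321134517 ≈ 1.6348e-6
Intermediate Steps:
q(L) = L + 14*L*(4 + L) (q(L) = L + 7*((4 + L)*(2*L)) = L + 7*(2*L*(4 + L)) = L + 14*L*(4 + L))
1/(q(207) + 819812/768893) = 1/(207*(57 + 14*207) + 819812/768893) = 1/(207*(57 + 2898) + 819812*(1/768893)) = 1/(207*2955 + 819812/768893) = 1/(611685 + 819812/768893) = 1/(470321134517/768893) = 768893/470321134517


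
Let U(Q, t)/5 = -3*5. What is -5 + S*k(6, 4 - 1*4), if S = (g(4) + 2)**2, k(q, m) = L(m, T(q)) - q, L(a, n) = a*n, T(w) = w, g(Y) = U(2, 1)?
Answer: -31979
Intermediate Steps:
U(Q, t) = -75 (U(Q, t) = 5*(-3*5) = 5*(-15) = -75)
g(Y) = -75
k(q, m) = -q + m*q (k(q, m) = m*q - q = -q + m*q)
S = 5329 (S = (-75 + 2)**2 = (-73)**2 = 5329)
-5 + S*k(6, 4 - 1*4) = -5 + 5329*(6*(-1 + (4 - 1*4))) = -5 + 5329*(6*(-1 + (4 - 4))) = -5 + 5329*(6*(-1 + 0)) = -5 + 5329*(6*(-1)) = -5 + 5329*(-6) = -5 - 31974 = -31979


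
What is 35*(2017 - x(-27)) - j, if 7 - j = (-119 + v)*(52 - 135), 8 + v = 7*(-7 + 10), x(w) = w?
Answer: 80331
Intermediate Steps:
v = 13 (v = -8 + 7*(-7 + 10) = -8 + 7*3 = -8 + 21 = 13)
j = -8791 (j = 7 - (-119 + 13)*(52 - 135) = 7 - (-106)*(-83) = 7 - 1*8798 = 7 - 8798 = -8791)
35*(2017 - x(-27)) - j = 35*(2017 - 1*(-27)) - 1*(-8791) = 35*(2017 + 27) + 8791 = 35*2044 + 8791 = 71540 + 8791 = 80331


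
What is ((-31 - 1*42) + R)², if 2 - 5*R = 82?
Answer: 7921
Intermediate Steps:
R = -16 (R = ⅖ - ⅕*82 = ⅖ - 82/5 = -16)
((-31 - 1*42) + R)² = ((-31 - 1*42) - 16)² = ((-31 - 42) - 16)² = (-73 - 16)² = (-89)² = 7921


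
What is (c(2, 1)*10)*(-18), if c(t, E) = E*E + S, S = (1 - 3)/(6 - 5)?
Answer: 180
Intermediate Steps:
S = -2 (S = -2/1 = -2*1 = -2)
c(t, E) = -2 + E**2 (c(t, E) = E*E - 2 = E**2 - 2 = -2 + E**2)
(c(2, 1)*10)*(-18) = ((-2 + 1**2)*10)*(-18) = ((-2 + 1)*10)*(-18) = -1*10*(-18) = -10*(-18) = 180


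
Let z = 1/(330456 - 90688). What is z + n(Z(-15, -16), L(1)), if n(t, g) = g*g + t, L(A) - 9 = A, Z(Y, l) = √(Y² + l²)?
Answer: 23976801/239768 + √481 ≈ 121.93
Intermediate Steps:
L(A) = 9 + A
n(t, g) = t + g² (n(t, g) = g² + t = t + g²)
z = 1/239768 ≈ 4.1707e-6
z + n(Z(-15, -16), L(1)) = 1/239768 + (√((-15)² + (-16)²) + (9 + 1)²) = 1/239768 + (√(225 + 256) + 10²) = 1/239768 + (√481 + 100) = 1/239768 + (100 + √481) = 23976801/239768 + √481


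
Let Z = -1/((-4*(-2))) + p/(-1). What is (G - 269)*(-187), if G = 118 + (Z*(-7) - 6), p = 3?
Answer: 202147/8 ≈ 25268.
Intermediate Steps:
Z = -25/8 (Z = -1/((-4*(-2))) + 3/(-1) = -1/8 + 3*(-1) = -1*⅛ - 3 = -⅛ - 3 = -25/8 ≈ -3.1250)
G = 1071/8 (G = 118 + (-25/8*(-7) - 6) = 118 + (175/8 - 6) = 118 + 127/8 = 1071/8 ≈ 133.88)
(G - 269)*(-187) = (1071/8 - 269)*(-187) = -1081/8*(-187) = 202147/8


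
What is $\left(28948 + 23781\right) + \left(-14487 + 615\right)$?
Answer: $38857$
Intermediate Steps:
$\left(28948 + 23781\right) + \left(-14487 + 615\right) = 52729 - 13872 = 38857$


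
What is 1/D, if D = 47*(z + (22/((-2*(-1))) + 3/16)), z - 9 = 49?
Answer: 16/52029 ≈ 0.00030752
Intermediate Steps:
z = 58 (z = 9 + 49 = 58)
D = 52029/16 (D = 47*(58 + (22/((-2*(-1))) + 3/16)) = 47*(58 + (22/2 + 3*(1/16))) = 47*(58 + (22*(1/2) + 3/16)) = 47*(58 + (11 + 3/16)) = 47*(58 + 179/16) = 47*(1107/16) = 52029/16 ≈ 3251.8)
1/D = 1/(52029/16) = 16/52029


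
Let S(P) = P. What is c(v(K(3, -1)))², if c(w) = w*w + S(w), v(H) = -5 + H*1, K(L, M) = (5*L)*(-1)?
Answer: 144400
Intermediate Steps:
K(L, M) = -5*L
v(H) = -5 + H
c(w) = w + w² (c(w) = w*w + w = w² + w = w + w²)
c(v(K(3, -1)))² = ((-5 - 5*3)*(1 + (-5 - 5*3)))² = ((-5 - 15)*(1 + (-5 - 15)))² = (-20*(1 - 20))² = (-20*(-19))² = 380² = 144400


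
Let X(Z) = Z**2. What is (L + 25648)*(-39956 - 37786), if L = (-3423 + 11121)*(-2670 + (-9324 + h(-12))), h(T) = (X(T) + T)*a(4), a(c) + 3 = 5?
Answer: 7017917427864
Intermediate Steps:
a(c) = 2 (a(c) = -3 + 5 = 2)
h(T) = 2*T + 2*T**2 (h(T) = (T**2 + T)*2 = (T + T**2)*2 = 2*T + 2*T**2)
L = -90297540 (L = (-3423 + 11121)*(-2670 + (-9324 + 2*(-12)*(1 - 12))) = 7698*(-2670 + (-9324 + 2*(-12)*(-11))) = 7698*(-2670 + (-9324 + 264)) = 7698*(-2670 - 9060) = 7698*(-11730) = -90297540)
(L + 25648)*(-39956 - 37786) = (-90297540 + 25648)*(-39956 - 37786) = -90271892*(-77742) = 7017917427864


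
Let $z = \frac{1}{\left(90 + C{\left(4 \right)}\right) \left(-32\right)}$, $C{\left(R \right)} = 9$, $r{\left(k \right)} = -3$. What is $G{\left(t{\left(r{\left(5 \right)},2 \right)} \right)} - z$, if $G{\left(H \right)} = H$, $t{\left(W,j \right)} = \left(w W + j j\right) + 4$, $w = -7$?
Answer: $\frac{91873}{3168} \approx 29.0$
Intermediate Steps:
$t{\left(W,j \right)} = 4 + j^{2} - 7 W$ ($t{\left(W,j \right)} = \left(- 7 W + j j\right) + 4 = \left(- 7 W + j^{2}\right) + 4 = \left(j^{2} - 7 W\right) + 4 = 4 + j^{2} - 7 W$)
$z = - \frac{1}{3168}$ ($z = \frac{1}{\left(90 + 9\right) \left(-32\right)} = \frac{1}{99 \left(-32\right)} = \frac{1}{-3168} = - \frac{1}{3168} \approx -0.00031566$)
$G{\left(t{\left(r{\left(5 \right)},2 \right)} \right)} - z = \left(4 + 2^{2} - -21\right) - - \frac{1}{3168} = \left(4 + 4 + 21\right) + \frac{1}{3168} = 29 + \frac{1}{3168} = \frac{91873}{3168}$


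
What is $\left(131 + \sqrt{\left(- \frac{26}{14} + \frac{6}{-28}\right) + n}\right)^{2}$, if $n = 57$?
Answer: $\frac{\left(1834 + \sqrt{10766}\right)^{2}}{196} \approx 19158.0$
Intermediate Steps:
$\left(131 + \sqrt{\left(- \frac{26}{14} + \frac{6}{-28}\right) + n}\right)^{2} = \left(131 + \sqrt{\left(- \frac{26}{14} + \frac{6}{-28}\right) + 57}\right)^{2} = \left(131 + \sqrt{\left(\left(-26\right) \frac{1}{14} + 6 \left(- \frac{1}{28}\right)\right) + 57}\right)^{2} = \left(131 + \sqrt{\left(- \frac{13}{7} - \frac{3}{14}\right) + 57}\right)^{2} = \left(131 + \sqrt{- \frac{29}{14} + 57}\right)^{2} = \left(131 + \sqrt{\frac{769}{14}}\right)^{2} = \left(131 + \frac{\sqrt{10766}}{14}\right)^{2}$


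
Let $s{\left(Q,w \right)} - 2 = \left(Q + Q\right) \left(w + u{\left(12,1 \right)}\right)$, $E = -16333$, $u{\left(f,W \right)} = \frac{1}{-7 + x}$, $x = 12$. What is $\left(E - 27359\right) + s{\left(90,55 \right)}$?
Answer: $-33754$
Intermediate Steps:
$u{\left(f,W \right)} = \frac{1}{5}$ ($u{\left(f,W \right)} = \frac{1}{-7 + 12} = \frac{1}{5}$)
$s{\left(Q,w \right)} = 2 + 2 Q \left(\frac{1}{5} + w\right)$ ($s{\left(Q,w \right)} = 2 + \left(Q + Q\right) \left(w + \frac{1}{5}\right) = 2 + 2 Q \left(\frac{1}{5} + w\right)$)
$\left(E - 27359\right) + s{\left(90,55 \right)} = \left(-16333 - 27359\right) + \left(2 + \frac{2}{5} \cdot 90 + 2 \cdot 90 \cdot 55\right) = -43692 + \left(2 + 36 + 9900\right) = -43692 + 9938 = -33754$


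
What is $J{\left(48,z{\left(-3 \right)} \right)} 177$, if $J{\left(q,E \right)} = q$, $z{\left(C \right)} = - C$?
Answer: $8496$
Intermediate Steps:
$J{\left(48,z{\left(-3 \right)} \right)} 177 = 48 \cdot 177 = 8496$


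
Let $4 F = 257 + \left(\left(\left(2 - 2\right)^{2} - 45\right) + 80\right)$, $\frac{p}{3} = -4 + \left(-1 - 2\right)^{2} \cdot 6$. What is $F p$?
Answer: $10950$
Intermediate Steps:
$p = 150$ ($p = 3 \left(-4 + \left(-1 - 2\right)^{2} \cdot 6\right) = 3 \left(-4 + \left(-3\right)^{2} \cdot 6\right) = 3 \left(-4 + 9 \cdot 6\right) = 3 \left(-4 + 54\right) = 3 \cdot 50 = 150$)
$F = 73$ ($F = \frac{257 + \left(\left(\left(2 - 2\right)^{2} - 45\right) + 80\right)}{4} = \frac{257 + \left(\left(0^{2} - 45\right) + 80\right)}{4} = \frac{257 + \left(\left(0 - 45\right) + 80\right)}{4} = \frac{257 + \left(-45 + 80\right)}{4} = \frac{257 + 35}{4} = \frac{1}{4} \cdot 292 = 73$)
$F p = 73 \cdot 150 = 10950$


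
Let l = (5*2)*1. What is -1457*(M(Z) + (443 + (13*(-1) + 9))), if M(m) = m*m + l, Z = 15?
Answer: -982018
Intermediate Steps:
l = 10 (l = 10*1 = 10)
M(m) = 10 + m**2 (M(m) = m*m + 10 = m**2 + 10 = 10 + m**2)
-1457*(M(Z) + (443 + (13*(-1) + 9))) = -1457*((10 + 15**2) + (443 + (13*(-1) + 9))) = -1457*((10 + 225) + (443 + (-13 + 9))) = -1457*(235 + (443 - 4)) = -1457*(235 + 439) = -1457*674 = -982018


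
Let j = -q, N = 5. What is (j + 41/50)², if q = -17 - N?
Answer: 1301881/2500 ≈ 520.75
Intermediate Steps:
q = -22 (q = -17 - 1*5 = -17 - 5 = -22)
j = 22 (j = -1*(-22) = 22)
(j + 41/50)² = (22 + 41/50)² = (1141/50)² = 1301881/2500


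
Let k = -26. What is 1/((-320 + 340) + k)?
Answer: -⅙ ≈ -0.16667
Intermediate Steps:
1/((-320 + 340) + k) = 1/((-320 + 340) - 26) = 1/(20 - 26) = 1/(-6) = -⅙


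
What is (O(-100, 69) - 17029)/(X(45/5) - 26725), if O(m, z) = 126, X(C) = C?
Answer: 16903/26716 ≈ 0.63269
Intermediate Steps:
(O(-100, 69) - 17029)/(X(45/5) - 26725) = (126 - 17029)/(45/5 - 26725) = -16903/(45*(1/5) - 26725) = -16903/(9 - 26725) = -16903/(-26716) = -16903*(-1/26716) = 16903/26716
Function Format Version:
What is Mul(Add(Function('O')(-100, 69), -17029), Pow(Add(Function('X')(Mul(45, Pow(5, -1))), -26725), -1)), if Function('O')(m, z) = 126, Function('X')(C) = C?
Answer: Rational(16903, 26716) ≈ 0.63269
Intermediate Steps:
Mul(Add(Function('O')(-100, 69), -17029), Pow(Add(Function('X')(Mul(45, Pow(5, -1))), -26725), -1)) = Mul(Add(126, -17029), Pow(Add(Mul(45, Pow(5, -1)), -26725), -1)) = Mul(-16903, Pow(Add(Mul(45, Rational(1, 5)), -26725), -1)) = Mul(-16903, Pow(Add(9, -26725), -1)) = Mul(-16903, Pow(-26716, -1)) = Mul(-16903, Rational(-1, 26716)) = Rational(16903, 26716)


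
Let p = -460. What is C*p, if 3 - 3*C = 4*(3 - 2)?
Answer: 460/3 ≈ 153.33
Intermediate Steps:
C = -1/3 (C = 1 - 4*(3 - 2)/3 = 1 - 4/3 = -1/3 ≈ -0.33333)
C*p = -1/3*(-460) = 460/3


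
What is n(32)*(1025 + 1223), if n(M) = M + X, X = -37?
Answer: -11240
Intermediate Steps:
n(M) = -37 + M (n(M) = M - 37 = -37 + M)
n(32)*(1025 + 1223) = (-37 + 32)*(1025 + 1223) = -5*2248 = -11240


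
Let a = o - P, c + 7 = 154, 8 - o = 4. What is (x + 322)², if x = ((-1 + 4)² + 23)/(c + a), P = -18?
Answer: 2964802500/28561 ≈ 1.0381e+5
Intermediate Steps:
o = 4 (o = 8 - 1*4 = 8 - 4 = 4)
c = 147 (c = -7 + 154 = 147)
a = 22 (a = 4 - 1*(-18) = 4 + 18 = 22)
x = 32/169 (x = ((-1 + 4)² + 23)/(147 + 22) = (3² + 23)/169 = (9 + 23)*(1/169) = 32*(1/169) = 32/169 ≈ 0.18935)
(x + 322)² = (32/169 + 322)² = (54450/169)² = 2964802500/28561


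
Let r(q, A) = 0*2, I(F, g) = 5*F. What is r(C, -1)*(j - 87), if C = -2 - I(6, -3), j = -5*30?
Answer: 0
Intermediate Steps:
j = -150
C = -32 (C = -2 - 5*6 = -2 - 1*30 = -2 - 30 = -32)
r(q, A) = 0
r(C, -1)*(j - 87) = 0*(-150 - 87) = 0*(-237) = 0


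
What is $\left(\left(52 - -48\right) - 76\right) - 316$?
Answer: $-292$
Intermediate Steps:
$\left(\left(52 - -48\right) - 76\right) - 316 = \left(\left(52 + 48\right) - 76\right) - 316 = \left(100 - 76\right) - 316 = 24 - 316 = -292$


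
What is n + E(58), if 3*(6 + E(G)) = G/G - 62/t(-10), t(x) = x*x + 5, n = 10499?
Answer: 3305338/315 ≈ 10493.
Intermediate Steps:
t(x) = 5 + x**2 (t(x) = x**2 + 5 = 5 + x**2)
E(G) = -1847/315 (E(G) = -6 + (G/G - 62/(5 + (-10)**2))/3 = -6 + (1 - 62/(5 + 100))/3 = -6 + (1 - 62/105)/3 = -6 + (1/3)*(43/105) = -6 + 43/315 = -1847/315)
n + E(58) = 10499 - 1847/315 = 3305338/315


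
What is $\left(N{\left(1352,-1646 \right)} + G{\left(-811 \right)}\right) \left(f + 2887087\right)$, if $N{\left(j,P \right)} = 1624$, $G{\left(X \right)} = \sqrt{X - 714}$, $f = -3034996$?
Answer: $-240204216 - 739545 i \sqrt{61} \approx -2.402 \cdot 10^{8} - 5.776 \cdot 10^{6} i$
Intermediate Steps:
$G{\left(X \right)} = \sqrt{-714 + X}$
$\left(N{\left(1352,-1646 \right)} + G{\left(-811 \right)}\right) \left(f + 2887087\right) = \left(1624 + \sqrt{-714 - 811}\right) \left(-3034996 + 2887087\right) = \left(1624 + \sqrt{-1525}\right) \left(-147909\right) = \left(1624 + 5 i \sqrt{61}\right) \left(-147909\right) = -240204216 - 739545 i \sqrt{61}$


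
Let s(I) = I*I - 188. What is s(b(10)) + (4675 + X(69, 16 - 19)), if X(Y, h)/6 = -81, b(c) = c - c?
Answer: 4001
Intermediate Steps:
b(c) = 0
X(Y, h) = -486 (X(Y, h) = 6*(-81) = -486)
s(I) = -188 + I² (s(I) = I² - 188 = -188 + I²)
s(b(10)) + (4675 + X(69, 16 - 19)) = (-188 + 0²) + (4675 - 486) = (-188 + 0) + 4189 = -188 + 4189 = 4001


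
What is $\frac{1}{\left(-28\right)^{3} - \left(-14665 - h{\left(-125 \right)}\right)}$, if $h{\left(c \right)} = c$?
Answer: $- \frac{1}{7412} \approx -0.00013492$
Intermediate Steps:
$\frac{1}{\left(-28\right)^{3} - \left(-14665 - h{\left(-125 \right)}\right)} = \frac{1}{\left(-28\right)^{3} + \left(\left(30918 - 125\right) - 16253\right)} = \frac{1}{-21952 + \left(30793 - 16253\right)} = \frac{1}{-21952 + 14540} = \frac{1}{-7412} = - \frac{1}{7412}$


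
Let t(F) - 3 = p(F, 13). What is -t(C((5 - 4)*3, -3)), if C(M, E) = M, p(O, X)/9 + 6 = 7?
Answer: -12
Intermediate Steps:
p(O, X) = 9 (p(O, X) = -54 + 9*7 = -54 + 63 = 9)
t(F) = 12 (t(F) = 3 + 9 = 12)
-t(C((5 - 4)*3, -3)) = -1*12 = -12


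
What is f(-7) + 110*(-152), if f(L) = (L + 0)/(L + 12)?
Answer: -83607/5 ≈ -16721.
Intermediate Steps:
f(L) = L/(12 + L)
f(-7) + 110*(-152) = -7/(12 - 7) + 110*(-152) = -7/5 - 16720 = -83607/5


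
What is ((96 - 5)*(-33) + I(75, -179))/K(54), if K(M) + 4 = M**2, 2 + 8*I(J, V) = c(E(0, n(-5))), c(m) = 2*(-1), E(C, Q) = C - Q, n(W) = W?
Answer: -6007/5824 ≈ -1.0314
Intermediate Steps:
c(m) = -2
I(J, V) = -1/2 (I(J, V) = -1/4 + (1/8)*(-2) = -1/4 - 1/4 = -1/2)
K(M) = -4 + M**2
((96 - 5)*(-33) + I(75, -179))/K(54) = ((96 - 5)*(-33) - 1/2)/(-4 + 54**2) = (91*(-33) - 1/2)/(-4 + 2916) = (-3003 - 1/2)/2912 = -6007/2*1/2912 = -6007/5824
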